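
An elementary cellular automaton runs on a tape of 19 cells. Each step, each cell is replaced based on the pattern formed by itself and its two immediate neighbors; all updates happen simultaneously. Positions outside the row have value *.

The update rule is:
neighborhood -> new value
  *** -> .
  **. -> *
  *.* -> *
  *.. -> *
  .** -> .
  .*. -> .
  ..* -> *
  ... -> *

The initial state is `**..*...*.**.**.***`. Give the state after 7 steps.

*.***.**.**.**.....

.***.***.*.**.**...
*..**..**.*.**.****
***.***.**.*.**....
..**..**.**.*.*****
**.***.**.**.*.....
.**..**.**.**.*****
*.***.**.**.**.....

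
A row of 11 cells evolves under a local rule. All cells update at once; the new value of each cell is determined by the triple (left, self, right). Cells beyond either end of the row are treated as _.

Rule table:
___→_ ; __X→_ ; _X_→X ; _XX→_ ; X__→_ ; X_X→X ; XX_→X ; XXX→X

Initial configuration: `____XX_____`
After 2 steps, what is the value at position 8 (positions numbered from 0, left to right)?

_____X_____
_____X_____
position 8 holds _

_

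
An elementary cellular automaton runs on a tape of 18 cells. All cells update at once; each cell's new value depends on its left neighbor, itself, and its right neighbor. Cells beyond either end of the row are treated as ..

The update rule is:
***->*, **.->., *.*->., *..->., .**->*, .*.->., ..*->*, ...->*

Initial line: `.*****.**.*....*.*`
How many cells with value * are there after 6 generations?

*****..*....***...
****..*..*****..**
***..*..*****..**.
**..*..*****..**..
*..*..*****..**..*
..*..*****..**..*.
count of *: 9

9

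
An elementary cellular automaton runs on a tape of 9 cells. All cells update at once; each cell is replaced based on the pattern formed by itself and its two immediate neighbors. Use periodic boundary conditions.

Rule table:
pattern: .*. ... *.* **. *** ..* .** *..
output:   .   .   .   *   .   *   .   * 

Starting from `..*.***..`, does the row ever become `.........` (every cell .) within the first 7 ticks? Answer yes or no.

no

tick 1: .*....**.
tick 2: *.*..*.**
tick 3: *..**....
tick 4: .**.**..*
tick 5: ..*..***.
tick 6: .*.**..**
tick 7: ....***.*
tick 7 is ....***.*, still not uniform .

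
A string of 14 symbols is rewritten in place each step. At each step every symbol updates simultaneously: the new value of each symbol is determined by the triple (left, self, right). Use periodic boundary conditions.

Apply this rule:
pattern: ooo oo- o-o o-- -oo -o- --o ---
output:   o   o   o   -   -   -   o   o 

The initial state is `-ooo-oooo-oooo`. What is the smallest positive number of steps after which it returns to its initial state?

14

o-ooo-oooo-ooo
oo-ooo-oooo-oo
ooo-ooo-oooo-o
oooo-ooo-oooo-
-oooo-ooo-oooo
o-oooo-ooo-ooo
oo-oooo-ooo-oo
ooo-oooo-ooo-o
oooo-oooo-ooo-
-oooo-oooo-ooo
o-oooo-oooo-oo
oo-oooo-oooo-o
ooo-oooo-oooo-
-ooo-oooo-oooo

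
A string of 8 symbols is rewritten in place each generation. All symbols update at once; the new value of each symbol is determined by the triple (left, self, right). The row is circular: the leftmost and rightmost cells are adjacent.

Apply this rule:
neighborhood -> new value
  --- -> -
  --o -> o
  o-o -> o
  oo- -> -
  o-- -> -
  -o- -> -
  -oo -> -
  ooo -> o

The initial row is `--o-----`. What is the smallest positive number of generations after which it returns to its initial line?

generation 1: -o------
generation 2: o-------
generation 3: -------o
generation 4: ------o-
generation 5: -----o--
generation 6: ----o---
generation 7: ---o----
generation 8: --o-----

8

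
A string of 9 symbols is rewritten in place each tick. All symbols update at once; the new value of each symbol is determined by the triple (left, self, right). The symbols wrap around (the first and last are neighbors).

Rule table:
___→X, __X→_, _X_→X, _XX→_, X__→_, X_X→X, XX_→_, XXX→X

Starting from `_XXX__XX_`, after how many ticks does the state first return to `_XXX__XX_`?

__X______
X_X_XXXXX
_XXX_XXXX
X_X_X_XX_
XXXXXX__X
XXXXX____
_XXX__XX_

7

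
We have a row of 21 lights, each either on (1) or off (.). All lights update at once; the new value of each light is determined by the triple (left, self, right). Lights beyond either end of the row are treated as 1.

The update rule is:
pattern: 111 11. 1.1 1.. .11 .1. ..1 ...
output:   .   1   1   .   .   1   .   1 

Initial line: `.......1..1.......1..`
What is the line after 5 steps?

.11111.1..1.11111.1..
1....111..11....111..
1.11...1...1.11...1..
11.1.1.1.1.11.1.1.1..
.1111111111.1111111..

.1111111111.1111111..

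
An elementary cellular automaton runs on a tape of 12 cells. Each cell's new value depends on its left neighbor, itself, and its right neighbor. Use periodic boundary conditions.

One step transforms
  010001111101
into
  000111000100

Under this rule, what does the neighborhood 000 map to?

At position 3 the neighborhood is 000; the next row has 1 there.

1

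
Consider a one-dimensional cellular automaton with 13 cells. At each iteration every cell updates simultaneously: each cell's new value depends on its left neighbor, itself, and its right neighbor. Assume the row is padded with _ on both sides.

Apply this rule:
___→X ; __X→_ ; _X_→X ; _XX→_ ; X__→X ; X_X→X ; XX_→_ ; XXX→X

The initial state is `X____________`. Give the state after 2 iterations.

_XXXXXXXXXXX_

XXXXXXXXXXXXX
_XXXXXXXXXXX_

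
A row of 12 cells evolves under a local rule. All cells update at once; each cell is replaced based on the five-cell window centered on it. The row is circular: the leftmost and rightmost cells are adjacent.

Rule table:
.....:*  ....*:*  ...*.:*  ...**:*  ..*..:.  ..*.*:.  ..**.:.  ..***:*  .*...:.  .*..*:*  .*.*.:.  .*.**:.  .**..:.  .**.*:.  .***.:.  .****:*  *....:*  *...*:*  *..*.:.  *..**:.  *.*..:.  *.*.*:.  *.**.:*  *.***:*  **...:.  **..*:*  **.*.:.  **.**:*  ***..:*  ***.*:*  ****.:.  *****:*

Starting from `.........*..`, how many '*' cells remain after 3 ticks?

tick 1: *********..*
tick 2: *******.**.*
tick 3: *****.***.**
count of *: 10

10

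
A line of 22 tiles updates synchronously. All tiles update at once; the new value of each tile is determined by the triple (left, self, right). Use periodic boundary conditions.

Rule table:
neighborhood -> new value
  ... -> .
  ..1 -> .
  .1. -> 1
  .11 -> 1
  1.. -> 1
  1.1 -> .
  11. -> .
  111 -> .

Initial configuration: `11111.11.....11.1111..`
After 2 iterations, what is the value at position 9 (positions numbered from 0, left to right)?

1.....1.1....1..1...1.
11....1.11...11.11..1.
position 9 holds 1

1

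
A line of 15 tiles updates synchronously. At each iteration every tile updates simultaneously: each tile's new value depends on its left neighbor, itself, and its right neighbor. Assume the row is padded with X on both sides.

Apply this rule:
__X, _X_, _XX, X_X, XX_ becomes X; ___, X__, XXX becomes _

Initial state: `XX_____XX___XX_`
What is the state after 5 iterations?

_XXXX_____XXXX_

iteration 1: _X____XXX__XXXX
iteration 2: XX___XX_X_XX___
iteration 3: _X__XXXXXXXX__X
iteration 4: XX_XX______X_XX
iteration 5: _XXXX_____XXXX_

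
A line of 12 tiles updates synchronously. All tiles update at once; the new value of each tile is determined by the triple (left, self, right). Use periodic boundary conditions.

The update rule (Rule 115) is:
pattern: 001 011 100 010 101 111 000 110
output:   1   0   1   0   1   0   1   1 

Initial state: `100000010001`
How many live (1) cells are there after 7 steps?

step 1: 111111101110
step 2: 000000110011
step 3: 111111011101
step 4: 000001100110
step 5: 111110111011
step 6: 000011001100
step 7: 111101110111
count of 1: 10

10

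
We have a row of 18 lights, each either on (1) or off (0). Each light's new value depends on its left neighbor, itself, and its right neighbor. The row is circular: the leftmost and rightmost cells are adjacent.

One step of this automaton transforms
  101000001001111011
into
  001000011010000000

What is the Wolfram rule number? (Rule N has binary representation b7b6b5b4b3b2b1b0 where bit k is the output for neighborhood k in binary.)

position 12: 111 → 0  (bit 7 = 0)
position 0: 110 → 0  (bit 6 = 0)
position 1: 101 → 0  (bit 5 = 0)
position 3: 100 → 0  (bit 4 = 0)
position 11: 011 → 0  (bit 3 = 0)
position 2: 010 → 1  (bit 2 = 1)
position 7: 001 → 1  (bit 1 = 1)
position 4: 000 → 0  (bit 0 = 0)
bits b7..b0 = 00000110 = 6

6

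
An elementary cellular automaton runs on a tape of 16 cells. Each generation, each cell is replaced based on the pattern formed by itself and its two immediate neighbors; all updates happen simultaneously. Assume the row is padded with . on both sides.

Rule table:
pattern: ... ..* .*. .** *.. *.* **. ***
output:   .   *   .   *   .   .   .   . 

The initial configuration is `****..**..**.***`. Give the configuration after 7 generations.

*....**..**..*..
....**..**..*...
...**..**..*....
..**..**..*.....
.**..**..*......
**..**..*.......
*..**..*........

*..**..*........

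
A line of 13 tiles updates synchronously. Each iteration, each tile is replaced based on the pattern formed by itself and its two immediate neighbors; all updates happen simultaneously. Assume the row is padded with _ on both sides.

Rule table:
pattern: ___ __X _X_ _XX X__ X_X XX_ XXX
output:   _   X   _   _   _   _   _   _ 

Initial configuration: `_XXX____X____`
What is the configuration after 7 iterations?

_X___________

X______X_____
______X______
_____X_______
____X________
___X_________
__X__________
_X___________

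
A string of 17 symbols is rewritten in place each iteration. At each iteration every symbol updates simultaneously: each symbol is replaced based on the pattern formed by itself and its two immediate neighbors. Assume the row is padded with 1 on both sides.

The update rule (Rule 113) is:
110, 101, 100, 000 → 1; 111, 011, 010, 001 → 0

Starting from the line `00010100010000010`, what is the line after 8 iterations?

01101101100111000

11001011001111001
01100101100001100
10110010111100110
11011001000110011
01101100110011000
10110110011001110
11011011001100011
01101101100111000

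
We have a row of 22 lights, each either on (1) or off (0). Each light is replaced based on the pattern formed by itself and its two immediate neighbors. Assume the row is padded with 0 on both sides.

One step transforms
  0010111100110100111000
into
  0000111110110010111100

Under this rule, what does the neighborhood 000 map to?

At position 0 the neighborhood is 000; the next row has 0 there.

0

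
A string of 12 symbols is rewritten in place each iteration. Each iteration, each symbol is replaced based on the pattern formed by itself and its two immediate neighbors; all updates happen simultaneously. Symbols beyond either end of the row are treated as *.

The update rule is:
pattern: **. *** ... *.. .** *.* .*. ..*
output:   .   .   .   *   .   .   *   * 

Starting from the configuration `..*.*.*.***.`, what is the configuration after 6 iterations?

*.*...*..**.

iteration 1: ***.*.*.....
iteration 2: ....*.**...*
iteration 3: *..**...*.*.
iteration 4: .**..*.**.*.
iteration 5: ...***....*.
iteration 6: *.*...*..**.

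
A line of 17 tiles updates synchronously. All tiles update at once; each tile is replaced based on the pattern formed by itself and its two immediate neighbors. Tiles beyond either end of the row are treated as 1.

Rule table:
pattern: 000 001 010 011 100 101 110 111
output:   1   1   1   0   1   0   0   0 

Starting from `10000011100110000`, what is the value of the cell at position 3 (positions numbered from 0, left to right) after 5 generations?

1

01111100011001111
00000011100110000
11111100011001111
00000011100110000  (repeats generation 2; period 2)
generation 5: 11111100011001111
position 3 holds 1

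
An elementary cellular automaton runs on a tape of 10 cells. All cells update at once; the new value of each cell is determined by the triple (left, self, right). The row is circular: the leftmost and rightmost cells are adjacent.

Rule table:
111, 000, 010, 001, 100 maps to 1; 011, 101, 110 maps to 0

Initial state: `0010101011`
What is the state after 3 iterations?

1110101000
0100101111
0111100110

0111100110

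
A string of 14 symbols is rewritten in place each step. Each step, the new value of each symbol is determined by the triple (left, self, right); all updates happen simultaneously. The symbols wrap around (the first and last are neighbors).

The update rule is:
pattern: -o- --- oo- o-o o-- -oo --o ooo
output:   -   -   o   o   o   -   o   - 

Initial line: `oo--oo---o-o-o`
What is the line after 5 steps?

step 1: -ooo-oo-o-o-o-
step 2: o--oo-oo-o-o-o
step 3: ooo-oo-oo-o-o-
step 4: --oo-oo-oo-o-o
step 5: oo-oo-oo-oo-o-

oo-oo-oo-oo-o-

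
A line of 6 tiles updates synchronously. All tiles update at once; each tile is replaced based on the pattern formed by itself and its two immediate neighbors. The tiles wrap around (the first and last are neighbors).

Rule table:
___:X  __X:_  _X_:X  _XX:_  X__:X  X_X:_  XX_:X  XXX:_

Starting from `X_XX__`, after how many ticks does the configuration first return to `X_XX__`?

X__XX_
XX__X_
_XX_X_
__X_XX
X_X__X
X_XX__

6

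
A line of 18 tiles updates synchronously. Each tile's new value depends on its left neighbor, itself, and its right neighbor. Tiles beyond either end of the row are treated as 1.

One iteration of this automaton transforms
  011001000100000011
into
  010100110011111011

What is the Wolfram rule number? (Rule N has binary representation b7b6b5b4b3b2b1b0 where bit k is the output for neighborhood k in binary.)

position 17: 111 → 1  (bit 7 = 1)
position 2: 110 → 0  (bit 6 = 0)
position 0: 101 → 0  (bit 5 = 0)
position 3: 100 → 1  (bit 4 = 1)
position 1: 011 → 1  (bit 3 = 1)
position 5: 010 → 0  (bit 2 = 0)
position 4: 001 → 0  (bit 1 = 0)
position 7: 000 → 1  (bit 0 = 1)
bits b7..b0 = 10011001 = 153

153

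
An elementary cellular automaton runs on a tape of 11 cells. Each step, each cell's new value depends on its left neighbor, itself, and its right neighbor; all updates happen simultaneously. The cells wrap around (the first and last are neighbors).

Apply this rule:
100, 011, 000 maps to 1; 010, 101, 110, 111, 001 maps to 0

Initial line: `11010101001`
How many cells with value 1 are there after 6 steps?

00000000101
11111110000
10000001110
01111101000
01000000111
00111110100
count of 1: 6

6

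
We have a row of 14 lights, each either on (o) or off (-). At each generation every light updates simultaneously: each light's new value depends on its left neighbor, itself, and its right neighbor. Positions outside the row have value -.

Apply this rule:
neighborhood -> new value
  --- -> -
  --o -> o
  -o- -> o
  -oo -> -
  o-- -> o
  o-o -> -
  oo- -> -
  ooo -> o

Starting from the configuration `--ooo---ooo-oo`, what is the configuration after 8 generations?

ooo-oo-o-oo-oo

-o-o-o-o-o----
oo-o-o-o-oo---
---o-o-o---o--
--oo-o-oo-ooo-
-o---o-----o-o
ooo-ooo---oo-o
-o---o-o-o---o
ooo-oo-o-oo-oo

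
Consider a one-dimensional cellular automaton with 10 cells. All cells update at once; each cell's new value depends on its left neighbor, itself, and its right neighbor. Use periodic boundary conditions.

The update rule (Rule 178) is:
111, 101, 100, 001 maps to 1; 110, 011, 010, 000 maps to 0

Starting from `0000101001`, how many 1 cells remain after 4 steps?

5

step 1: 1001010110
step 2: 0110101001
step 3: 1001010110  (repeats step 1; period 2)
step 4: 0110101001
count of 1: 5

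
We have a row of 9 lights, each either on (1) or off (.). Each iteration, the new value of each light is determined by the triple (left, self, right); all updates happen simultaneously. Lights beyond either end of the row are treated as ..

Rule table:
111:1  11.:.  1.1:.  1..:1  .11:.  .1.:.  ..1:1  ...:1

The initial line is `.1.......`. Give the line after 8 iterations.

.1...1...

iteration 1: 1.1111111
iteration 2: ...11111.
iteration 3: 111.111.1
iteration 4: .1...1...
iteration 5: 1.111.111
iteration 6: ...1...1.
iteration 7: 111.111.1  (repeats iteration 3; period 4)
iteration 8: .1...1...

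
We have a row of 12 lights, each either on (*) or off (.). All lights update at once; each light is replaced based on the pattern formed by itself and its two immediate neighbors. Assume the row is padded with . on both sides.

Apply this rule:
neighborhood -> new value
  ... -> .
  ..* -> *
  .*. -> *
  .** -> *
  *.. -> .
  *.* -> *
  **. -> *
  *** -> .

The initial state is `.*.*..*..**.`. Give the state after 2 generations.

*..******.*.

****.**.***.
*..******.*.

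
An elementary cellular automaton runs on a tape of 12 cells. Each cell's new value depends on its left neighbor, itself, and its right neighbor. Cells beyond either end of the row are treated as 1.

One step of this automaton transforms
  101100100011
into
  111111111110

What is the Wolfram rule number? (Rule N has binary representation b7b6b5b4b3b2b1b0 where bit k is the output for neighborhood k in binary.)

127

position 11: 111 → 0  (bit 7 = 0)
position 0: 110 → 1  (bit 6 = 1)
position 1: 101 → 1  (bit 5 = 1)
position 4: 100 → 1  (bit 4 = 1)
position 2: 011 → 1  (bit 3 = 1)
position 6: 010 → 1  (bit 2 = 1)
position 5: 001 → 1  (bit 1 = 1)
position 8: 000 → 1  (bit 0 = 1)
bits b7..b0 = 01111111 = 127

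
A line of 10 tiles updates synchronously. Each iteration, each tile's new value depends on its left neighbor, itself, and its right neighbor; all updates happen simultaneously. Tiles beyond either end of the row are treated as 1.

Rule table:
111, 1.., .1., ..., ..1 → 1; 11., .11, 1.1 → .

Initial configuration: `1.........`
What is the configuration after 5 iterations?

.111111111
..11111111
11.1111111
1...111111
.111.11111

.111.11111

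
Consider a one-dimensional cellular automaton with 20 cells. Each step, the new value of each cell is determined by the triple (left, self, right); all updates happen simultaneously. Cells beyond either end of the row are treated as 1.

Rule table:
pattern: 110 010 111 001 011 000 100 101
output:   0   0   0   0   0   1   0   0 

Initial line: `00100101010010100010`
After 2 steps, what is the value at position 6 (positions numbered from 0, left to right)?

00000000000000001000
01111111111111100010
position 6 holds 1

1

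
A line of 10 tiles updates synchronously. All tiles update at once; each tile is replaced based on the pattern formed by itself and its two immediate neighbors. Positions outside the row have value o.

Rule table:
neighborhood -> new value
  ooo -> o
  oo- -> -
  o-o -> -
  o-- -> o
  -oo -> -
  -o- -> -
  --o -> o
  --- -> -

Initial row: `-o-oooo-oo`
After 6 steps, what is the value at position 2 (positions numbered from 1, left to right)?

o

step 1: ----oo---o
step 2: o--o--o-o-
step 3: -oo-oo----
step 4: ------o--o
step 5: o----o-oo-
step 6: -o--o-----
position 2 holds o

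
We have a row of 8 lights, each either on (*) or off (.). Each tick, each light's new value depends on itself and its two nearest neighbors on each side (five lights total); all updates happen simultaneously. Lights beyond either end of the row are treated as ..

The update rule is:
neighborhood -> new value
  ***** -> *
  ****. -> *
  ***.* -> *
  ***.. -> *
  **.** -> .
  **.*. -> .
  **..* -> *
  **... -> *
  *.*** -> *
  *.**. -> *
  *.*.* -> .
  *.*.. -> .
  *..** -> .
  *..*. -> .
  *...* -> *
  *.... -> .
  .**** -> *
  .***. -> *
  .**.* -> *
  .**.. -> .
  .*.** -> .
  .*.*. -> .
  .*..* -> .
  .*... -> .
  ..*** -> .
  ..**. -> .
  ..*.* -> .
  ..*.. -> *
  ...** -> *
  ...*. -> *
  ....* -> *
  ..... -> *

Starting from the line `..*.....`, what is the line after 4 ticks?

..****.*

tick 1: ***..***
tick 2: .***..**
tick 3: *.***...
tick 4: ..****.*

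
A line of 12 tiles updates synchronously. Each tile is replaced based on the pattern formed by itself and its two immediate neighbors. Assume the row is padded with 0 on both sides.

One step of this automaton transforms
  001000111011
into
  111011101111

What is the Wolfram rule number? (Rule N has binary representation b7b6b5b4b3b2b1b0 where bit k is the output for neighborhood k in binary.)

111

position 7: 111 → 0  (bit 7 = 0)
position 8: 110 → 1  (bit 6 = 1)
position 9: 101 → 1  (bit 5 = 1)
position 3: 100 → 0  (bit 4 = 0)
position 6: 011 → 1  (bit 3 = 1)
position 2: 010 → 1  (bit 2 = 1)
position 1: 001 → 1  (bit 1 = 1)
position 0: 000 → 1  (bit 0 = 1)
bits b7..b0 = 01101111 = 111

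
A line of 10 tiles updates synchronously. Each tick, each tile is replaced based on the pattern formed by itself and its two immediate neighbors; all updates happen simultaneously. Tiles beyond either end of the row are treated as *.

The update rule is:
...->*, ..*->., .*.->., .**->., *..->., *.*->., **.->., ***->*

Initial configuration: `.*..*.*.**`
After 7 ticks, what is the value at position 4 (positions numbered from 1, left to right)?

.........*
.*******..
..*****...
...***..*.
.*..*.....
......***.
.****..*..
position 4 holds *

*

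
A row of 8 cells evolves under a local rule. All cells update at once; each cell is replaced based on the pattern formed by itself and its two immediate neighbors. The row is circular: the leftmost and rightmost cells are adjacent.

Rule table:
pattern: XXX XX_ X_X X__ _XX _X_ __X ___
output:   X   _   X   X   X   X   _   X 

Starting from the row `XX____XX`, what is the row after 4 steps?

step 1: X_XXX_XX
step 2: _XXX_XXX
step 3: XXX_XXX_
step 4: XX_XXX_X

XX_XXX_X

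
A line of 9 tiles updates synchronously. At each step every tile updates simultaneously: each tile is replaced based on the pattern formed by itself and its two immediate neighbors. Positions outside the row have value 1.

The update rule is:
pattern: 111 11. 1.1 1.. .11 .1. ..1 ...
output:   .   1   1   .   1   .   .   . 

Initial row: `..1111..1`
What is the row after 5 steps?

..1..1..1
........1
........1  (fixed point — unchanged through step 5)

........1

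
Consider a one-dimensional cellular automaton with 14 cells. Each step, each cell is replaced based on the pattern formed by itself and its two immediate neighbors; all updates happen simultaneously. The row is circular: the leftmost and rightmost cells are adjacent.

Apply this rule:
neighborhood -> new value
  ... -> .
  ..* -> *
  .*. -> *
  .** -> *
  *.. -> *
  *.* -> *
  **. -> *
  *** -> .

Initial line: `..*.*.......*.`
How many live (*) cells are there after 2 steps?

step 1: .*****.....***
step 2: **...**...**.*
count of *: 7

7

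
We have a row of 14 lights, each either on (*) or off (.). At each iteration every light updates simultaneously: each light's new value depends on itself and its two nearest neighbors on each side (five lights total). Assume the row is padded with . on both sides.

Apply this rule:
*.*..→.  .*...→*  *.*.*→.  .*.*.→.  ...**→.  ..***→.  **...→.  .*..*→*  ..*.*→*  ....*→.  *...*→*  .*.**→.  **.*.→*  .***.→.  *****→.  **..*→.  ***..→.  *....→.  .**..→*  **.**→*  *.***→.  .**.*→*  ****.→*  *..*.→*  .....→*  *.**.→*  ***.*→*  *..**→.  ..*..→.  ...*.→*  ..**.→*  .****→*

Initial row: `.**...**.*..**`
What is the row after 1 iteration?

.**.*.***.*.**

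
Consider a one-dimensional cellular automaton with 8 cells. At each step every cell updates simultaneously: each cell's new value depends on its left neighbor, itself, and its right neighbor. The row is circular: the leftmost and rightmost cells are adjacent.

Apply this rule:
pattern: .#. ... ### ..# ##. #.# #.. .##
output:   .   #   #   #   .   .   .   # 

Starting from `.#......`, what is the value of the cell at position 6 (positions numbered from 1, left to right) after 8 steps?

#

#..#####
..######
.######.
######..
#####..#
####..##
###..###
##..####
position 6 holds #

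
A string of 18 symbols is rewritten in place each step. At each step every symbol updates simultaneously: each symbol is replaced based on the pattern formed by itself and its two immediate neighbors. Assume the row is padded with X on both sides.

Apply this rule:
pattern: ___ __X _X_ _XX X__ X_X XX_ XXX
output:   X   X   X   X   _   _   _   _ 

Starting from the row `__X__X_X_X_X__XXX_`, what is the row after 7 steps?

_X_X_X_XX_XX_X_X_X

step 1: _XX_XX_X_X_X_XX___
step 2: _X__X__X_X_X_X__XX
step 3: _X_XX_XX_X_X_X_XX_
step 4: _X_X__X__X_X_X_X__
step 5: _X_X_XX_XX_X_X_X_X
step 6: _X_X_X__X__X_X_X_X
step 7: _X_X_X_XX_XX_X_X_X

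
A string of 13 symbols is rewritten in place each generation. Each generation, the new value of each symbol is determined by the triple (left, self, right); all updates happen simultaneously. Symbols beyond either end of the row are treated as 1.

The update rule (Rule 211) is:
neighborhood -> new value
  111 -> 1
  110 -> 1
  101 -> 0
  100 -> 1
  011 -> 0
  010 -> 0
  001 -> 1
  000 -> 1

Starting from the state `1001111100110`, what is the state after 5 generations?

1110111111010
1110011111000
1111101111111
1111100111111
1111111011111

1111111011111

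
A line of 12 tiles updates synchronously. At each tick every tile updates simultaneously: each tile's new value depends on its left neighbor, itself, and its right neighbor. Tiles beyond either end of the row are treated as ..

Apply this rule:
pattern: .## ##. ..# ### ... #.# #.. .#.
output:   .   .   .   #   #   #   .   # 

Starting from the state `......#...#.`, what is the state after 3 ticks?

..#.#.####..

#####.#.#.#.
.###.######.
..#.#.####..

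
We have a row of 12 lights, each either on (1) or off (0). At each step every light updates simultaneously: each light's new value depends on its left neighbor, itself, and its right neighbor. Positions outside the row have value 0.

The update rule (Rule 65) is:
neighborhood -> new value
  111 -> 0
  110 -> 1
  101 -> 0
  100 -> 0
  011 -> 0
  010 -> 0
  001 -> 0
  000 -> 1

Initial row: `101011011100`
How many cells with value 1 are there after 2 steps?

5

000001000101
111100010000
count of 1: 5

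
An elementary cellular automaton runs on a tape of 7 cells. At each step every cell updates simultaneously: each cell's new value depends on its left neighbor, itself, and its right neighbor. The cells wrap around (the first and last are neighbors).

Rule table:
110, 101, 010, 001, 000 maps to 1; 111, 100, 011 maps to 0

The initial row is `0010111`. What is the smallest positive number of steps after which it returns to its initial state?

step 1: 0111001
step 2: 1001011
step 3: 1011100
step 4: 1100101
step 5: 0101110
step 6: 1110010
step 7: 0010111

7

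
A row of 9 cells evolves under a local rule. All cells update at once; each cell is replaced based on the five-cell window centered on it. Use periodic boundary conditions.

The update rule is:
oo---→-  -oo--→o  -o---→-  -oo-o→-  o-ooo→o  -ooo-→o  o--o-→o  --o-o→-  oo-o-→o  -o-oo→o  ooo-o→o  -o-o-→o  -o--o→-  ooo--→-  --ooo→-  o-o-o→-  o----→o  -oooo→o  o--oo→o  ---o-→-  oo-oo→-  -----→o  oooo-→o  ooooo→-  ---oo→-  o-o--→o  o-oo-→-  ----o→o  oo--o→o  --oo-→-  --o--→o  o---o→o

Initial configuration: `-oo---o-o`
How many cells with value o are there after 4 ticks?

o-o-o--o-
-o-oo-o-o
o-o--o-o-
-oo-o-o-o
count of o: 5

5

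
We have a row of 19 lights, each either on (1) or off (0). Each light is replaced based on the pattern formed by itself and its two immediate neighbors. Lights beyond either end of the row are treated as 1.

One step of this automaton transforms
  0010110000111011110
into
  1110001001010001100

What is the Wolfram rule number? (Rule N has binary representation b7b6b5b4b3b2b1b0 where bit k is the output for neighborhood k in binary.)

150

position 11: 111 → 1  (bit 7 = 1)
position 5: 110 → 0  (bit 6 = 0)
position 3: 101 → 0  (bit 5 = 0)
position 0: 100 → 1  (bit 4 = 1)
position 4: 011 → 0  (bit 3 = 0)
position 2: 010 → 1  (bit 2 = 1)
position 1: 001 → 1  (bit 1 = 1)
position 7: 000 → 0  (bit 0 = 0)
bits b7..b0 = 10010110 = 150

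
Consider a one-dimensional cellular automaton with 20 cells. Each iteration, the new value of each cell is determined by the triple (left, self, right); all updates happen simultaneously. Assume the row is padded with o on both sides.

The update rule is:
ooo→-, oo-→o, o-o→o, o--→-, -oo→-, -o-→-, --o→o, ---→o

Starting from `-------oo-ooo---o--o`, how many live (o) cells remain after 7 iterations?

12

iteration 1: -oooooo-oo--o-oo--o-
iteration 2: o-----oo-o-o-o-o-o-o
iteration 3: o-oooo-oo-o-o-o-o-o-
iteration 4: oo---oo-oo-o-o-o-o-o
iteration 5: -o-oo-oo-oo-o-o-o-o-
iteration 6: o-o-oo-oo-oo-o-o-o-o
iteration 7: oo-o-oo-oo-oo-o-o-o-
count of o: 12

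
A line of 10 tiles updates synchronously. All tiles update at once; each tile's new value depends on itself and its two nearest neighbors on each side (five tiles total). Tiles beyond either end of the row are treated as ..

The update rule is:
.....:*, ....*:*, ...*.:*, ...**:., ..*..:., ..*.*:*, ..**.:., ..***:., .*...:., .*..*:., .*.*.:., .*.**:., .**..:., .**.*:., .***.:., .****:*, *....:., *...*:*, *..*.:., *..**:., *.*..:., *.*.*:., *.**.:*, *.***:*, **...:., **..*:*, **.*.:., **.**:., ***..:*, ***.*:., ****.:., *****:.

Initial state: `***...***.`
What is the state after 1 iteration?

..*.*...*.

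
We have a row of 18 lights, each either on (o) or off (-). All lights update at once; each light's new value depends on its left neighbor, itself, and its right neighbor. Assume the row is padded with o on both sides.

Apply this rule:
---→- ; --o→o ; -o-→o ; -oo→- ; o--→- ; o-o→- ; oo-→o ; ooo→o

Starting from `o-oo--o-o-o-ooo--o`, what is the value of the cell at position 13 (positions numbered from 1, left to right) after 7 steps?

step 1: o--o-oo-o-o--oo-o-
step 2: o-oo--o-o-o-o-o-o-
step 3: o--o-oo-o-o-o-o-o-
step 4: o-oo--o-o-o-o-o-o-  (repeats step 2; period 2)
step 7: o--o-oo-o-o-o-o-o-
position 13 holds o

o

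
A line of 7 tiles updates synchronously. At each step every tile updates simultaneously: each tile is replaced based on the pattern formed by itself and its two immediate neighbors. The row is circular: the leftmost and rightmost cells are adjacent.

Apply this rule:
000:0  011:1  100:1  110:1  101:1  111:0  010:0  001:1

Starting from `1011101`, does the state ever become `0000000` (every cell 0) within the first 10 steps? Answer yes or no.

1110111
0011100
0110110
1111111
0000000
all cells are 0 at step 5

yes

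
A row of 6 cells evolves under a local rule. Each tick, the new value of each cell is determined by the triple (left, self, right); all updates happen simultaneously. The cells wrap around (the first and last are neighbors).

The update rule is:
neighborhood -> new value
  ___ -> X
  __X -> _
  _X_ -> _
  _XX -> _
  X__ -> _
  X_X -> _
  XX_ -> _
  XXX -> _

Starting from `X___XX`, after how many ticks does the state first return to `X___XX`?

tick 1: __X___
tick 2: X___XX

2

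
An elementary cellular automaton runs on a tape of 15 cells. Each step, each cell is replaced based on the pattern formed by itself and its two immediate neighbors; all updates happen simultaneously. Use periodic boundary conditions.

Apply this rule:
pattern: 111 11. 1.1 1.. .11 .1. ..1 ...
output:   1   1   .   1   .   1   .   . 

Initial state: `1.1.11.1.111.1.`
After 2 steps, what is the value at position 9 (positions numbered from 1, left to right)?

1.1..1.1..11.1.
1.11.1.11..1.1.
position 9 holds 1

1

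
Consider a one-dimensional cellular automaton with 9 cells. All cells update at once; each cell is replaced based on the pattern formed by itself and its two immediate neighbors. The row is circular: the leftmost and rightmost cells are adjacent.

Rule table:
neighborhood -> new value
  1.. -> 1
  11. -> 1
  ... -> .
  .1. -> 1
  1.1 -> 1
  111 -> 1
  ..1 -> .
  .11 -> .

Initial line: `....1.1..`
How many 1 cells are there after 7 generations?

4

generation 1: ....1111.
generation 2: .....1111
generation 3: 1.....111
generation 4: 11.....11
generation 5: 111.....1
generation 6: 1111.....
generation 7: .1111....
count of 1: 4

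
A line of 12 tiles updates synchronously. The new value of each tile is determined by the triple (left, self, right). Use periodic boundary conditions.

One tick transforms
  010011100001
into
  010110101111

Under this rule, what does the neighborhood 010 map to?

At position 1 the neighborhood is 010; the next row has 1 there.

1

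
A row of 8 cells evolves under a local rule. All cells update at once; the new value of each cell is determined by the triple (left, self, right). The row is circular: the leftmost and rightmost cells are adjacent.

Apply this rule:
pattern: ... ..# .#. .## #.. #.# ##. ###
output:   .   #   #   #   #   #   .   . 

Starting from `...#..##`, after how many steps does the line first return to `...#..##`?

3

step 1: #.#####.
step 2: ###....#
step 3: ...#..##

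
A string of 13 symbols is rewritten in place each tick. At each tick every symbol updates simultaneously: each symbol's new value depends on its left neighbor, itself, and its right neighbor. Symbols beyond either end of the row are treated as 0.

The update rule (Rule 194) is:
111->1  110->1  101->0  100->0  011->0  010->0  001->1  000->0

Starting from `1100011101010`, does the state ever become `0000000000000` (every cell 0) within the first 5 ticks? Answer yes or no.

no

tick 1: 0100101100000
tick 2: 1001000100000
tick 3: 0010001000000
tick 4: 0100010000000
tick 5: 1000100000000
tick 5 is 1000100000000, still not uniform 0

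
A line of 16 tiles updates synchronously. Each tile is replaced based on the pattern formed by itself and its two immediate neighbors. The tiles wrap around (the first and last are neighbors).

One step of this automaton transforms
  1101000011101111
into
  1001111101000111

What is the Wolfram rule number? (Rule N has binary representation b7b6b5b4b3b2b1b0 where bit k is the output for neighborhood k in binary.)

position 0: 111 → 1  (bit 7 = 1)
position 1: 110 → 0  (bit 6 = 0)
position 2: 101 → 0  (bit 5 = 0)
position 4: 100 → 1  (bit 4 = 1)
position 8: 011 → 0  (bit 3 = 0)
position 3: 010 → 1  (bit 2 = 1)
position 7: 001 → 1  (bit 1 = 1)
position 5: 000 → 1  (bit 0 = 1)
bits b7..b0 = 10010111 = 151

151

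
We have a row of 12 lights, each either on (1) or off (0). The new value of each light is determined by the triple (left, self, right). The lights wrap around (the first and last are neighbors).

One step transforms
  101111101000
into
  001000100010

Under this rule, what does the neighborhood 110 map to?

At position 6 the neighborhood is 110; the next row has 1 there.

1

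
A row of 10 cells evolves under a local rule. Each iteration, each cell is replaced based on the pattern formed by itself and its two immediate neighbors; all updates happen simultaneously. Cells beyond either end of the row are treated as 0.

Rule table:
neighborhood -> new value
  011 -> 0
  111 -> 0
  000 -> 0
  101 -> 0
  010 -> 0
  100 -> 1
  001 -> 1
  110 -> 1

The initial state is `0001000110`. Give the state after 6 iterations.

0100000100

0010101011
0100000001
1010000010
0001000101
0010101000
0100000100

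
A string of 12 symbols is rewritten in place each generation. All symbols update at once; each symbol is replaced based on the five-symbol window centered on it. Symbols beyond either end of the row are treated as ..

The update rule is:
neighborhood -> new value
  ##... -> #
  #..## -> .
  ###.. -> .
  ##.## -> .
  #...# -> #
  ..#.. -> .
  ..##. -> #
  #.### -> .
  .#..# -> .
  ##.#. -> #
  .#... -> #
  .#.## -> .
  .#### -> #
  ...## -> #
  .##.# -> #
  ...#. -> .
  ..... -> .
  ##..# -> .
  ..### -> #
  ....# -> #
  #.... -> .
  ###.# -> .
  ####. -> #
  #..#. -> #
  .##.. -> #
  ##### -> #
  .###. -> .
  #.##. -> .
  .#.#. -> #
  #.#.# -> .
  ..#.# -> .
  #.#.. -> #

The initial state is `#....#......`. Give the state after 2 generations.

.#.#..#.....
..##.#.#....

..##.#.#....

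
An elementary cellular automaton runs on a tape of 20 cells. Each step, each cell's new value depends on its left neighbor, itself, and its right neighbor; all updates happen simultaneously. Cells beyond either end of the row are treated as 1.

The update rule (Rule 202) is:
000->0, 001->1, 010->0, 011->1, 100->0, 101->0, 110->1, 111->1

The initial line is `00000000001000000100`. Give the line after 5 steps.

00000100000010011111

00000000010000001001
00000000100000010011
00000001000000100111
00000010000001001111
00000100000010011111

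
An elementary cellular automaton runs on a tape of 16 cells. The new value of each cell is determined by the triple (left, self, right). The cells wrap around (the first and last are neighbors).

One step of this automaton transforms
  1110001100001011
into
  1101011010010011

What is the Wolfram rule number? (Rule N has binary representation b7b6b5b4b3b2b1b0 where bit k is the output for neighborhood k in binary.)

154

position 0: 111 → 1  (bit 7 = 1)
position 2: 110 → 0  (bit 6 = 0)
position 13: 101 → 0  (bit 5 = 0)
position 3: 100 → 1  (bit 4 = 1)
position 6: 011 → 1  (bit 3 = 1)
position 12: 010 → 0  (bit 2 = 0)
position 5: 001 → 1  (bit 1 = 1)
position 4: 000 → 0  (bit 0 = 0)
bits b7..b0 = 10011010 = 154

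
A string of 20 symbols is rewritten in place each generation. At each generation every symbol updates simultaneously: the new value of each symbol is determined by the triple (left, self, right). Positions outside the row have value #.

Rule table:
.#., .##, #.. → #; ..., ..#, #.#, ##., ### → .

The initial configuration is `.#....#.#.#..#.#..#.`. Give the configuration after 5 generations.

generation 1: .##...#.#.##.#.##.#.
generation 2: .#.#..#.#.#..#.#..#.
generation 3: .#.##.#.#.##.#.##.#.
generation 4: .#.#..#.#.#..#.#..#.  (repeats generation 2; period 2)
generation 5: .#.##.#.#.##.#.##.#.

.#.##.#.#.##.#.##.#.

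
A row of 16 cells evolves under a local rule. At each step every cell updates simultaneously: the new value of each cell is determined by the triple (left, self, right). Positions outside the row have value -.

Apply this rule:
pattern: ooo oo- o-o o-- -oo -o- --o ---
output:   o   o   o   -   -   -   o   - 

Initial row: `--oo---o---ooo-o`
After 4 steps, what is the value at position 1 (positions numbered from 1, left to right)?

step 1: -o-o--o---o-ooo-
step 2: o-o--o---o-o-oo-
step 3: -o--o---o-o-o-o-
step 4: o--o---o-o-o-o--
position 1 holds o

o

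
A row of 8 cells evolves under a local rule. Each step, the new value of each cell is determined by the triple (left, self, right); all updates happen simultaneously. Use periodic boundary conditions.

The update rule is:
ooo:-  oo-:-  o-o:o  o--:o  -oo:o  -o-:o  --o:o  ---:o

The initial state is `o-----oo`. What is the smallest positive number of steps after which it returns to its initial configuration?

-oooooo-
oo-----o
--oooooo
ooo-----
o--ooooo
-ooo----
oo--oooo
--ooo---
ooo--ooo
---ooo--
oooo--oo
----ooo-
ooooo--o
-----ooo
oooooo--
o-----oo

16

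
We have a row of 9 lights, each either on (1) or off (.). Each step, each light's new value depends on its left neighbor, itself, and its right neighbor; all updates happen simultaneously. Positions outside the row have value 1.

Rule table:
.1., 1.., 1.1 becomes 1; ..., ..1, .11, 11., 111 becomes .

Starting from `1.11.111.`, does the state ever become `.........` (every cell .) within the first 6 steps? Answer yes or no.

no

.1..1...1
111.11...
...1..1..
1..11.11.
.1...1..1
111..11..
step 6 is 111..11.., still not uniform .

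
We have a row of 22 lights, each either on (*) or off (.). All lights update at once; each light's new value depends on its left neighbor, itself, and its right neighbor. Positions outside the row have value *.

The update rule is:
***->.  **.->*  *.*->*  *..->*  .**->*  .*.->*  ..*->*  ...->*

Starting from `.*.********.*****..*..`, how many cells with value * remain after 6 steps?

13

****......***...******
...********.*****.....
****......***...******  (repeats step 1; period 2)
step 6: ...********.*****.....
count of *: 13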